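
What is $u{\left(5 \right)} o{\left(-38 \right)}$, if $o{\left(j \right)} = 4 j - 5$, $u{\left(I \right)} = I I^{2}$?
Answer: $-19625$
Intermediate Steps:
$u{\left(I \right)} = I^{3}$
$o{\left(j \right)} = -5 + 4 j$
$u{\left(5 \right)} o{\left(-38 \right)} = 5^{3} \left(-5 + 4 \left(-38\right)\right) = 125 \left(-5 - 152\right) = 125 \left(-157\right) = -19625$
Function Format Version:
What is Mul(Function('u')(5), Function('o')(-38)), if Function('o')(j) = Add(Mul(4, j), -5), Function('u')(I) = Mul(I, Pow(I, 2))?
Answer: -19625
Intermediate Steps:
Function('u')(I) = Pow(I, 3)
Function('o')(j) = Add(-5, Mul(4, j))
Mul(Function('u')(5), Function('o')(-38)) = Mul(Pow(5, 3), Add(-5, Mul(4, -38))) = Mul(125, Add(-5, -152)) = Mul(125, -157) = -19625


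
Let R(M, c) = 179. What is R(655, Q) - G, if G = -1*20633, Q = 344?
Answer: 20812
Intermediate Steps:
G = -20633
R(655, Q) - G = 179 - 1*(-20633) = 179 + 20633 = 20812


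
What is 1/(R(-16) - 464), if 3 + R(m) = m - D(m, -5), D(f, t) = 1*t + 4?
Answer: -1/482 ≈ -0.0020747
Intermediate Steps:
D(f, t) = 4 + t (D(f, t) = t + 4 = 4 + t)
R(m) = -2 + m (R(m) = -3 + (m - (4 - 5)) = -3 + (m - 1*(-1)) = -3 + (m + 1) = -3 + (1 + m) = -2 + m)
1/(R(-16) - 464) = 1/((-2 - 16) - 464) = 1/(-18 - 464) = 1/(-482) = -1/482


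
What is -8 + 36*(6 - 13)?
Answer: -260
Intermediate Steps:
-8 + 36*(6 - 13) = -8 + 36*(-7) = -8 - 252 = -260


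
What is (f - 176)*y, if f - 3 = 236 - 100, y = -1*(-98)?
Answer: -3626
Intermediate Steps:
y = 98
f = 139 (f = 3 + (236 - 100) = 3 + 136 = 139)
(f - 176)*y = (139 - 176)*98 = -37*98 = -3626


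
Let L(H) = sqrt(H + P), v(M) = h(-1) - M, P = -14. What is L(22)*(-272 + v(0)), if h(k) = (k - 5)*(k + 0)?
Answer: -532*sqrt(2) ≈ -752.36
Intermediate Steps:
h(k) = k*(-5 + k) (h(k) = (-5 + k)*k = k*(-5 + k))
v(M) = 6 - M (v(M) = -(-5 - 1) - M = -1*(-6) - M = 6 - M)
L(H) = sqrt(-14 + H) (L(H) = sqrt(H - 14) = sqrt(-14 + H))
L(22)*(-272 + v(0)) = sqrt(-14 + 22)*(-272 + (6 - 1*0)) = sqrt(8)*(-272 + (6 + 0)) = (2*sqrt(2))*(-272 + 6) = (2*sqrt(2))*(-266) = -532*sqrt(2)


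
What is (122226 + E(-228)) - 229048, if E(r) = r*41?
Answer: -116170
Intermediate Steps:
E(r) = 41*r
(122226 + E(-228)) - 229048 = (122226 + 41*(-228)) - 229048 = (122226 - 9348) - 229048 = 112878 - 229048 = -116170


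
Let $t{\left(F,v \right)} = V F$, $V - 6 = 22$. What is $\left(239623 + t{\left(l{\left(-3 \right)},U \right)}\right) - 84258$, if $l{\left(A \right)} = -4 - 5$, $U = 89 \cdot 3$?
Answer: $155113$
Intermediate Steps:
$U = 267$
$V = 28$ ($V = 6 + 22 = 28$)
$l{\left(A \right)} = -9$
$t{\left(F,v \right)} = 28 F$
$\left(239623 + t{\left(l{\left(-3 \right)},U \right)}\right) - 84258 = \left(239623 + 28 \left(-9\right)\right) - 84258 = \left(239623 - 252\right) - 84258 = 239371 - 84258 = 155113$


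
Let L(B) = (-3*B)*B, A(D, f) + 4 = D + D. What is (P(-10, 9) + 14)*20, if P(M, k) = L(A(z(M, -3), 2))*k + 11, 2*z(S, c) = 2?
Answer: -1660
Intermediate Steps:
z(S, c) = 1 (z(S, c) = (½)*2 = 1)
A(D, f) = -4 + 2*D (A(D, f) = -4 + (D + D) = -4 + 2*D)
L(B) = -3*B²
P(M, k) = 11 - 12*k (P(M, k) = (-3*(-4 + 2*1)²)*k + 11 = (-3*(-4 + 2)²)*k + 11 = (-3*(-2)²)*k + 11 = (-3*4)*k + 11 = -12*k + 11 = 11 - 12*k)
(P(-10, 9) + 14)*20 = ((11 - 12*9) + 14)*20 = ((11 - 108) + 14)*20 = (-97 + 14)*20 = -83*20 = -1660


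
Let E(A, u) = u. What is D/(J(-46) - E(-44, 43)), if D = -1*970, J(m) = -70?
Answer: 970/113 ≈ 8.5841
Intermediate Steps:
D = -970
D/(J(-46) - E(-44, 43)) = -970/(-70 - 1*43) = -970/(-70 - 43) = -970/(-113) = -970*(-1/113) = 970/113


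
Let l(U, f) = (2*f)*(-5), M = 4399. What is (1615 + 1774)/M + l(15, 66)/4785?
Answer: 80685/127571 ≈ 0.63247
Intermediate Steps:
l(U, f) = -10*f
(1615 + 1774)/M + l(15, 66)/4785 = (1615 + 1774)/4399 - 10*66/4785 = 3389*(1/4399) - 660*1/4785 = 3389/4399 - 4/29 = 80685/127571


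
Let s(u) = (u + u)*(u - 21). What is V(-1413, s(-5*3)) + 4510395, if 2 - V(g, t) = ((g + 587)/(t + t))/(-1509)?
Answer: 7350684198427/1629720 ≈ 4.5104e+6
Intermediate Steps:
s(u) = 2*u*(-21 + u) (s(u) = (2*u)*(-21 + u) = 2*u*(-21 + u))
V(g, t) = 2 + (587 + g)/(3018*t) (V(g, t) = 2 - (g + 587)/(t + t)/(-1509) = 2 - (587 + g)/((2*t))*(-1)/1509 = 2 - (587 + g)*(1/(2*t))*(-1)/1509 = 2 - (587 + g)/(2*t)*(-1)/1509 = 2 - (-1)*(587 + g)/(3018*t) = 2 + (587 + g)/(3018*t))
V(-1413, s(-5*3)) + 4510395 = (587 - 1413 + 6036*(2*(-5*3)*(-21 - 5*3)))/(3018*((2*(-5*3)*(-21 - 5*3)))) + 4510395 = (587 - 1413 + 6036*(2*(-15)*(-21 - 15)))/(3018*((2*(-15)*(-21 - 15)))) + 4510395 = (587 - 1413 + 6036*(2*(-15)*(-36)))/(3018*((2*(-15)*(-36)))) + 4510395 = (1/3018)*(587 - 1413 + 6036*1080)/1080 + 4510395 = (1/3018)*(1/1080)*(587 - 1413 + 6518880) + 4510395 = (1/3018)*(1/1080)*6518054 + 4510395 = 3259027/1629720 + 4510395 = 7350684198427/1629720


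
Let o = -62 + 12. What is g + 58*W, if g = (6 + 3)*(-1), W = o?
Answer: -2909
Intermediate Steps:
o = -50
W = -50
g = -9 (g = 9*(-1) = -9)
g + 58*W = -9 + 58*(-50) = -9 - 2900 = -2909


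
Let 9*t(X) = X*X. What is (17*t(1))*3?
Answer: 17/3 ≈ 5.6667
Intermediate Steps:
t(X) = X²/9 (t(X) = (X*X)/9 = X²/9)
(17*t(1))*3 = (17*((⅑)*1²))*3 = (17*((⅑)*1))*3 = (17*(⅑))*3 = (17/9)*3 = 17/3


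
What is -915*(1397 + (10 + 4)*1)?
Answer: -1291065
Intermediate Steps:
-915*(1397 + (10 + 4)*1) = -915*(1397 + 14*1) = -915*(1397 + 14) = -915*1411 = -1291065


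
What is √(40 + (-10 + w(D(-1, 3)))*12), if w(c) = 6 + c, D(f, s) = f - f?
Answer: 2*I*√2 ≈ 2.8284*I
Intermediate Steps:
D(f, s) = 0
√(40 + (-10 + w(D(-1, 3)))*12) = √(40 + (-10 + (6 + 0))*12) = √(40 + (-10 + 6)*12) = √(40 - 4*12) = √(40 - 48) = √(-8) = 2*I*√2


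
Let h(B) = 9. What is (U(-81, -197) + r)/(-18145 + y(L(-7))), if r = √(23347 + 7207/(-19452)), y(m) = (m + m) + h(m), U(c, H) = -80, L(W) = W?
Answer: 8/1815 - √2208476191731/176526900 ≈ -0.0040108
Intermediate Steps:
y(m) = 9 + 2*m (y(m) = (m + m) + 9 = 2*m + 9 = 9 + 2*m)
r = √2208476191731/9726 (r = √(23347 + 7207*(-1/19452)) = √(23347 - 7207/19452) = √(454138637/19452) = √2208476191731/9726 ≈ 152.80)
(U(-81, -197) + r)/(-18145 + y(L(-7))) = (-80 + √2208476191731/9726)/(-18145 + (9 + 2*(-7))) = (-80 + √2208476191731/9726)/(-18145 + (9 - 14)) = (-80 + √2208476191731/9726)/(-18145 - 5) = (-80 + √2208476191731/9726)/(-18150) = (-80 + √2208476191731/9726)*(-1/18150) = 8/1815 - √2208476191731/176526900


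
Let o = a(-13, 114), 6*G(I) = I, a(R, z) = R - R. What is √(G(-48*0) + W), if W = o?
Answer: 0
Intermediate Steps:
a(R, z) = 0
G(I) = I/6
o = 0
W = 0
√(G(-48*0) + W) = √((-48*0)/6 + 0) = √((⅙)*0 + 0) = √(0 + 0) = √0 = 0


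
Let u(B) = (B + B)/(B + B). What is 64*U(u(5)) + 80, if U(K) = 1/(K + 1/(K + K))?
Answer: 368/3 ≈ 122.67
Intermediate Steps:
u(B) = 1 (u(B) = (2*B)/((2*B)) = (2*B)*(1/(2*B)) = 1)
U(K) = 1/(K + 1/(2*K))
64*U(u(5)) + 80 = 64*(2*1/(1 + 2*1²)) + 80 = 64*(2*1/(1 + 2*1)) + 80 = 64*(2*1/(1 + 2)) + 80 = 64*(2*1/3) + 80 = 64*(2*1*(⅓)) + 80 = 64*(⅔) + 80 = 128/3 + 80 = 368/3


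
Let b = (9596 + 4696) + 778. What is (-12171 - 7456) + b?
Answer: -4557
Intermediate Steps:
b = 15070 (b = 14292 + 778 = 15070)
(-12171 - 7456) + b = (-12171 - 7456) + 15070 = -19627 + 15070 = -4557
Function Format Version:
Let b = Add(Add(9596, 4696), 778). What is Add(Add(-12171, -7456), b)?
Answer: -4557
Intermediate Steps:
b = 15070 (b = Add(14292, 778) = 15070)
Add(Add(-12171, -7456), b) = Add(Add(-12171, -7456), 15070) = Add(-19627, 15070) = -4557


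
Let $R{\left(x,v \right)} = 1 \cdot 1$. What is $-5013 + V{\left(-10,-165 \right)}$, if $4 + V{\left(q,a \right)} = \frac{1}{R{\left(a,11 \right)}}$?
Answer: $-5016$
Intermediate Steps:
$R{\left(x,v \right)} = 1$
$V{\left(q,a \right)} = -3$ ($V{\left(q,a \right)} = -4 + 1^{-1} = -4 + 1 = -3$)
$-5013 + V{\left(-10,-165 \right)} = -5013 - 3 = -5016$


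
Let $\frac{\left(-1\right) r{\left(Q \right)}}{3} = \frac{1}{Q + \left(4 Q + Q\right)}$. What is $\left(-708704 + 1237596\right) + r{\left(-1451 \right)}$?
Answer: $\frac{1534844585}{2902} \approx 5.2889 \cdot 10^{5}$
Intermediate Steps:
$r{\left(Q \right)} = - \frac{1}{2 Q}$ ($r{\left(Q \right)} = - \frac{3}{Q + \left(4 Q + Q\right)} = - \frac{3}{Q + 5 Q} = - \frac{3}{6 Q} = - 3 \frac{1}{6 Q} = - \frac{1}{2 Q}$)
$\left(-708704 + 1237596\right) + r{\left(-1451 \right)} = \left(-708704 + 1237596\right) - \frac{1}{2 \left(-1451\right)} = 528892 - - \frac{1}{2902} = 528892 + \frac{1}{2902} = \frac{1534844585}{2902}$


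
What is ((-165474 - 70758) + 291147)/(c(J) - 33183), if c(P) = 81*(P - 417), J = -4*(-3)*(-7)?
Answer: -18305/24588 ≈ -0.74447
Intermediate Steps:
J = -84 (J = 12*(-7) = -84)
c(P) = -33777 + 81*P (c(P) = 81*(-417 + P) = -33777 + 81*P)
((-165474 - 70758) + 291147)/(c(J) - 33183) = ((-165474 - 70758) + 291147)/((-33777 + 81*(-84)) - 33183) = (-236232 + 291147)/((-33777 - 6804) - 33183) = 54915/(-40581 - 33183) = 54915/(-73764) = 54915*(-1/73764) = -18305/24588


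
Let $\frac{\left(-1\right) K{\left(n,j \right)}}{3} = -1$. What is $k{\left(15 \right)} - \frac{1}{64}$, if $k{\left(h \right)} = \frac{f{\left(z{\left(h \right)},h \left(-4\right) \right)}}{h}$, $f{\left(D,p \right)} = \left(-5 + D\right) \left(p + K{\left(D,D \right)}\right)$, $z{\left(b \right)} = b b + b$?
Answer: $- \frac{57153}{64} \approx -893.02$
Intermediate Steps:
$z{\left(b \right)} = b + b^{2}$ ($z{\left(b \right)} = b^{2} + b = b + b^{2}$)
$K{\left(n,j \right)} = 3$ ($K{\left(n,j \right)} = \left(-3\right) \left(-1\right) = 3$)
$f{\left(D,p \right)} = \left(-5 + D\right) \left(3 + p\right)$ ($f{\left(D,p \right)} = \left(-5 + D\right) \left(p + 3\right) = \left(-5 + D\right) \left(3 + p\right)$)
$k{\left(h \right)} = \frac{-15 + 20 h - 4 h^{2} \left(1 + h\right) + 3 h \left(1 + h\right)}{h}$ ($k{\left(h \right)} = \frac{-15 - 5 h \left(-4\right) + 3 h \left(1 + h\right) + h \left(1 + h\right) h \left(-4\right)}{h} = \frac{-15 - 5 \left(- 4 h\right) + 3 h \left(1 + h\right) + h \left(1 + h\right) \left(- 4 h\right)}{h} = \frac{-15 + 20 h + 3 h \left(1 + h\right) - 4 h^{2} \left(1 + h\right)}{h} = \frac{-15 + 20 h - 4 h^{2} \left(1 + h\right) + 3 h \left(1 + h\right)}{h}$)
$k{\left(15 \right)} - \frac{1}{64} = \left(23 - 15 - \frac{15}{15} - 4 \cdot 15^{2}\right) - \frac{1}{64} = \left(23 - 15 - 1 - 900\right) - \frac{1}{64} = -893 - \frac{1}{64} = - \frac{57153}{64}$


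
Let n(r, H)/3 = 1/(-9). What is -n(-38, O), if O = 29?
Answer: ⅓ ≈ 0.33333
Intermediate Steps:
n(r, H) = -⅓ (n(r, H) = 3/(-9) = 3*(-⅑) = -⅓)
-n(-38, O) = -1*(-⅓) = ⅓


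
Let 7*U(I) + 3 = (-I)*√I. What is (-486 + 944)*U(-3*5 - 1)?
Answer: -1374/7 + 29312*I/7 ≈ -196.29 + 4187.4*I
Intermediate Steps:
U(I) = -3/7 - I^(3/2)/7 (U(I) = -3/7 + ((-I)*√I)/7 = -3/7 + (-I^(3/2))/7 = -3/7 - I^(3/2)/7)
(-486 + 944)*U(-3*5 - 1) = (-486 + 944)*(-3/7 - (-3*5 - 1)^(3/2)/7) = 458*(-3/7 - (-15 - 1)^(3/2)/7) = 458*(-3/7 - (-64)*I/7) = 458*(-3/7 + 64*I/7) = -1374/7 + 29312*I/7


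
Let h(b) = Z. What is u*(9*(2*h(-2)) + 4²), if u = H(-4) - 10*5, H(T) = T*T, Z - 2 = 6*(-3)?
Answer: 9248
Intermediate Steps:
Z = -16 (Z = 2 + 6*(-3) = 2 - 18 = -16)
h(b) = -16
H(T) = T²
u = -34 (u = (-4)² - 10*5 = 16 - 50 = -34)
u*(9*(2*h(-2)) + 4²) = -34*(9*(2*(-16)) + 4²) = -34*(9*(-32) + 16) = -34*(-288 + 16) = -34*(-272) = 9248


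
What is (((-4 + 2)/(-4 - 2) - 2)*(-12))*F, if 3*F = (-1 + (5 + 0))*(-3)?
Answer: -80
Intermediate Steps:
F = -4 (F = ((-1 + (5 + 0))*(-3))/3 = ((-1 + 5)*(-3))/3 = (4*(-3))/3 = (1/3)*(-12) = -4)
(((-4 + 2)/(-4 - 2) - 2)*(-12))*F = (((-4 + 2)/(-4 - 2) - 2)*(-12))*(-4) = ((-2/(-6) - 2)*(-12))*(-4) = ((-2*(-1/6) - 2)*(-12))*(-4) = ((1/3 - 2)*(-12))*(-4) = -5/3*(-12)*(-4) = 20*(-4) = -80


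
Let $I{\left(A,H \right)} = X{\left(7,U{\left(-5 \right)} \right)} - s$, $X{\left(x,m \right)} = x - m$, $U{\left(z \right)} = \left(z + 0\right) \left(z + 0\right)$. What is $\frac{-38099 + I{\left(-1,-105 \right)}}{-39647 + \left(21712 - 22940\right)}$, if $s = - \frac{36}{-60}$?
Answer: $\frac{190588}{204375} \approx 0.93254$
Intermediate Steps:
$U{\left(z \right)} = z^{2}$ ($U{\left(z \right)} = z z = z^{2}$)
$s = \frac{3}{5}$ ($s = \left(-36\right) \left(- \frac{1}{60}\right) = \frac{3}{5} \approx 0.6$)
$I{\left(A,H \right)} = - \frac{93}{5}$ ($I{\left(A,H \right)} = \left(7 - \left(-5\right)^{2}\right) - \frac{3}{5} = \left(7 - 25\right) - \frac{3}{5} = -18 - \frac{3}{5} = - \frac{93}{5}$)
$\frac{-38099 + I{\left(-1,-105 \right)}}{-39647 + \left(21712 - 22940\right)} = \frac{-38099 - \frac{93}{5}}{-39647 + \left(21712 - 22940\right)} = - \frac{190588}{5 \left(-39647 - 1228\right)} = - \frac{190588}{5 \left(-40875\right)} = \left(- \frac{190588}{5}\right) \left(- \frac{1}{40875}\right) = \frac{190588}{204375}$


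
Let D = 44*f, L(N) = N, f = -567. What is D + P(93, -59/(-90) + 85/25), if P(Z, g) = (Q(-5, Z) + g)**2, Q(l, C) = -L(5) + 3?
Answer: -8081783/324 ≈ -24944.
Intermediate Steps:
Q(l, C) = -2 (Q(l, C) = -1*5 + 3 = -5 + 3 = -2)
P(Z, g) = (-2 + g)**2
D = -24948 (D = 44*(-567) = -24948)
D + P(93, -59/(-90) + 85/25) = -24948 + (-2 + (-59/(-90) + 85/25))**2 = -24948 + (-2 + (-59*(-1/90) + 85*(1/25)))**2 = -24948 + (-2 + (59/90 + 17/5))**2 = -24948 + (-2 + 73/18)**2 = -24948 + (37/18)**2 = -24948 + 1369/324 = -8081783/324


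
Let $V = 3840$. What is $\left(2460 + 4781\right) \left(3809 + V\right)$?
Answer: $55386409$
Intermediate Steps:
$\left(2460 + 4781\right) \left(3809 + V\right) = \left(2460 + 4781\right) \left(3809 + 3840\right) = 7241 \cdot 7649 = 55386409$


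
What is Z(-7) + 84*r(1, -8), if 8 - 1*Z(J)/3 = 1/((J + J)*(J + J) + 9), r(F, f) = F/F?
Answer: 22137/205 ≈ 107.99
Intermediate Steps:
r(F, f) = 1
Z(J) = 24 - 3/(9 + 4*J²) (Z(J) = 24 - 3/((J + J)*(J + J) + 9) = 24 - 3/((2*J)*(2*J) + 9) = 24 - 3/(4*J² + 9) = 24 - 3/(9 + 4*J²))
Z(-7) + 84*r(1, -8) = 3*(71 + 32*(-7)²)/(9 + 4*(-7)²) + 84*1 = 3*(71 + 32*49)/(9 + 4*49) + 84 = 3*(71 + 1568)/(9 + 196) + 84 = 3*1639/205 + 84 = 3*(1/205)*1639 + 84 = 4917/205 + 84 = 22137/205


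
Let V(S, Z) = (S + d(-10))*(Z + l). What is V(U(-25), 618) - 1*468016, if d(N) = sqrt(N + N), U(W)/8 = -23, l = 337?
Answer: -643736 + 1910*I*sqrt(5) ≈ -6.4374e+5 + 4270.9*I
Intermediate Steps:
U(W) = -184 (U(W) = 8*(-23) = -184)
d(N) = sqrt(2)*sqrt(N) (d(N) = sqrt(2*N) = sqrt(2)*sqrt(N))
V(S, Z) = (337 + Z)*(S + 2*I*sqrt(5)) (V(S, Z) = (S + sqrt(2)*sqrt(-10))*(Z + 337) = (S + sqrt(2)*(I*sqrt(10)))*(337 + Z) = (S + 2*I*sqrt(5))*(337 + Z) = (337 + Z)*(S + 2*I*sqrt(5)))
V(U(-25), 618) - 1*468016 = (337*(-184) - 184*618 + 674*I*sqrt(5) + 2*I*618*sqrt(5)) - 1*468016 = (-62008 - 113712 + 674*I*sqrt(5) + 1236*I*sqrt(5)) - 468016 = (-175720 + 1910*I*sqrt(5)) - 468016 = -643736 + 1910*I*sqrt(5)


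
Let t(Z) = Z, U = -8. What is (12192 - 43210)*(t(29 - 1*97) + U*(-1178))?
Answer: -290204408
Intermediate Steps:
(12192 - 43210)*(t(29 - 1*97) + U*(-1178)) = (12192 - 43210)*((29 - 1*97) - 8*(-1178)) = -31018*((29 - 97) + 9424) = -31018*(-68 + 9424) = -31018*9356 = -290204408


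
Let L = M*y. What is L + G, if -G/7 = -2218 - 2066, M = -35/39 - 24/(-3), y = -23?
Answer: 1163161/39 ≈ 29825.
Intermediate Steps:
M = 277/39 (M = -35*1/39 - 24*(-1/3) = -35/39 + 8 = 277/39 ≈ 7.1026)
G = 29988 (G = -7*(-2218 - 2066) = -7*(-4284) = 29988)
L = -6371/39 (L = (277/39)*(-23) = -6371/39 ≈ -163.36)
L + G = -6371/39 + 29988 = 1163161/39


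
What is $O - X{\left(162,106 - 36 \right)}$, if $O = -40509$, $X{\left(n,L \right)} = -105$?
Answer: $-40404$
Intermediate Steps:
$O - X{\left(162,106 - 36 \right)} = -40509 - -105 = -40509 + 105 = -40404$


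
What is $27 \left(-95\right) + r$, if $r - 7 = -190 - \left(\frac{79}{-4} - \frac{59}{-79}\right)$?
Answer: $- \frac{862363}{316} \approx -2729.0$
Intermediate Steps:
$r = - \frac{51823}{316}$ ($r = 7 - \left(190 - \frac{79}{4} + \frac{59}{79}\right) = 7 - \frac{54035}{316} = - \frac{51823}{316} \approx -164.0$)
$27 \left(-95\right) + r = 27 \left(-95\right) - \frac{51823}{316} = -2565 - \frac{51823}{316} = - \frac{862363}{316}$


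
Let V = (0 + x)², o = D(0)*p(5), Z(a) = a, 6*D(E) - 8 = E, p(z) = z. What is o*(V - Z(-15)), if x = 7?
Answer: 1280/3 ≈ 426.67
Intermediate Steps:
D(E) = 4/3 + E/6
o = 20/3 (o = (4/3 + (⅙)*0)*5 = (4/3 + 0)*5 = (4/3)*5 = 20/3 ≈ 6.6667)
V = 49 (V = (0 + 7)² = 7² = 49)
o*(V - Z(-15)) = 20*(49 - 1*(-15))/3 = 20*(49 + 15)/3 = (20/3)*64 = 1280/3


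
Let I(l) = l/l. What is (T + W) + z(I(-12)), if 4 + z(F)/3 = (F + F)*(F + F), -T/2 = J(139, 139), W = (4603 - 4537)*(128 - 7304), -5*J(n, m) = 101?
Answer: -2367878/5 ≈ -4.7358e+5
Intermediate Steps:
I(l) = 1
J(n, m) = -101/5 (J(n, m) = -⅕*101 = -101/5)
W = -473616 (W = 66*(-7176) = -473616)
T = 202/5 (T = -2*(-101/5) = 202/5 ≈ 40.400)
z(F) = -12 + 12*F² (z(F) = -12 + 3*((F + F)*(F + F)) = -12 + 3*((2*F)*(2*F)) = -12 + 3*(4*F²) = -12 + 12*F²)
(T + W) + z(I(-12)) = (202/5 - 473616) + (-12 + 12*1²) = -2367878/5 + (-12 + 12*1) = -2367878/5 + (-12 + 12) = -2367878/5 + 0 = -2367878/5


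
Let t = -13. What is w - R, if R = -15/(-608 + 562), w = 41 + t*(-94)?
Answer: 58083/46 ≈ 1262.7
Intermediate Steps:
w = 1263 (w = 41 - 13*(-94) = 41 + 1222 = 1263)
R = 15/46 (R = -15/(-46) = -15*(-1/46) = 15/46 ≈ 0.32609)
w - R = 1263 - 1*15/46 = 1263 - 15/46 = 58083/46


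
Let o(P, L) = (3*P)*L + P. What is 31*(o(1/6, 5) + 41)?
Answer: 4061/3 ≈ 1353.7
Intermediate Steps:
o(P, L) = P + 3*L*P (o(P, L) = 3*L*P + P = P + 3*L*P)
31*(o(1/6, 5) + 41) = 31*((1 + 3*5)/6 + 41) = 31*((1 + 15)/6 + 41) = 31*((⅙)*16 + 41) = 31*(8/3 + 41) = 31*(131/3) = 4061/3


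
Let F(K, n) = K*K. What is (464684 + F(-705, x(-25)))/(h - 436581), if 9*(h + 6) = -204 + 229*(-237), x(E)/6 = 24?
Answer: -961709/442640 ≈ -2.1727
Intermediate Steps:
x(E) = 144 (x(E) = 6*24 = 144)
F(K, n) = K²
h = -6059 (h = -6 + (-204 + 229*(-237))/9 = -6 + (-204 - 54273)/9 = -6 + (⅑)*(-54477) = -6 - 6053 = -6059)
(464684 + F(-705, x(-25)))/(h - 436581) = (464684 + (-705)²)/(-6059 - 436581) = (464684 + 497025)/(-442640) = 961709*(-1/442640) = -961709/442640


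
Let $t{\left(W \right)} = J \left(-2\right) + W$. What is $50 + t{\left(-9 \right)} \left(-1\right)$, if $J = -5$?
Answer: $49$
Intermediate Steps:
$t{\left(W \right)} = 10 + W$ ($t{\left(W \right)} = \left(-5\right) \left(-2\right) + W = 10 + W$)
$50 + t{\left(-9 \right)} \left(-1\right) = 50 + \left(10 - 9\right) \left(-1\right) = 50 + 1 \left(-1\right) = 50 - 1 = 49$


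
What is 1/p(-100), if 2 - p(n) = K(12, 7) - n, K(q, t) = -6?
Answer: -1/92 ≈ -0.010870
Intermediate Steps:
p(n) = 8 + n (p(n) = 2 - (-6 - n) = 2 + (6 + n) = 8 + n)
1/p(-100) = 1/(8 - 100) = 1/(-92) = -1/92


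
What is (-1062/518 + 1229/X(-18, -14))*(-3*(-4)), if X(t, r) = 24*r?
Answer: -70961/1036 ≈ -68.495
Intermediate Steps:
(-1062/518 + 1229/X(-18, -14))*(-3*(-4)) = (-1062/518 + 1229/((24*(-14))))*(-3*(-4)) = (-1062*1/518 + 1229/(-336))*12 = (-531/259 + 1229*(-1/336))*12 = (-531/259 - 1229/336)*12 = -70961/12432*12 = -70961/1036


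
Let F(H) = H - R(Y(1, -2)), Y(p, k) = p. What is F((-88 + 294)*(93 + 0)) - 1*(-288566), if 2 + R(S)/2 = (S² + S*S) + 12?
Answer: 307700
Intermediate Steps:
R(S) = 20 + 4*S² (R(S) = -4 + 2*((S² + S*S) + 12) = -4 + 2*((S² + S²) + 12) = -4 + 2*(2*S² + 12) = -4 + 2*(12 + 2*S²) = -4 + (24 + 4*S²) = 20 + 4*S²)
F(H) = -24 + H (F(H) = H - (20 + 4*1²) = H - (20 + 4*1) = H - (20 + 4) = H - 1*24 = H - 24 = -24 + H)
F((-88 + 294)*(93 + 0)) - 1*(-288566) = (-24 + (-88 + 294)*(93 + 0)) - 1*(-288566) = (-24 + 206*93) + 288566 = (-24 + 19158) + 288566 = 19134 + 288566 = 307700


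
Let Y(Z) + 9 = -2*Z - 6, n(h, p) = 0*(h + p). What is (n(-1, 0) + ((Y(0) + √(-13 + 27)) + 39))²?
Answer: (24 + √14)² ≈ 769.60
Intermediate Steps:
n(h, p) = 0
Y(Z) = -15 - 2*Z (Y(Z) = -9 + (-2*Z - 6) = -9 + (-6 - 2*Z) = -15 - 2*Z)
(n(-1, 0) + ((Y(0) + √(-13 + 27)) + 39))² = (0 + (((-15 - 2*0) + √(-13 + 27)) + 39))² = (0 + (((-15 + 0) + √14) + 39))² = (0 + ((-15 + √14) + 39))² = (0 + (24 + √14))² = (24 + √14)²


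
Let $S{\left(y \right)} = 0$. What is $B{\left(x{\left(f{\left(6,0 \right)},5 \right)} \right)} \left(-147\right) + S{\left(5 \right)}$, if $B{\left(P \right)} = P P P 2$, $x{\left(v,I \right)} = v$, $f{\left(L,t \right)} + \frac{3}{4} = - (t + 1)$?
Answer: $\frac{50421}{32} \approx 1575.7$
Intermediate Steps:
$f{\left(L,t \right)} = - \frac{7}{4} - t$ ($f{\left(L,t \right)} = - \frac{3}{4} - \left(t + 1\right) = - \frac{3}{4} - \left(1 + t\right) = - \frac{7}{4} - t$)
$B{\left(P \right)} = 2 P^{3}$ ($B{\left(P \right)} = P^{2} P 2 = P^{3} \cdot 2 = 2 P^{3}$)
$B{\left(x{\left(f{\left(6,0 \right)},5 \right)} \right)} \left(-147\right) + S{\left(5 \right)} = 2 \left(- \frac{7}{4} - 0\right)^{3} \left(-147\right) + 0 = 2 \left(- \frac{7}{4} + 0\right)^{3} \left(-147\right) + 0 = 2 \left(- \frac{7}{4}\right)^{3} \left(-147\right) + 0 = 2 \left(- \frac{343}{64}\right) \left(-147\right) + 0 = \left(- \frac{343}{32}\right) \left(-147\right) + 0 = \frac{50421}{32} + 0 = \frac{50421}{32}$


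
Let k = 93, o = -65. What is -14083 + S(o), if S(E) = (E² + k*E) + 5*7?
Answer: -15868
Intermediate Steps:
S(E) = 35 + E² + 93*E (S(E) = (E² + 93*E) + 5*7 = (E² + 93*E) + 35 = 35 + E² + 93*E)
-14083 + S(o) = -14083 + (35 + (-65)² + 93*(-65)) = -14083 + (35 + 4225 - 6045) = -14083 - 1785 = -15868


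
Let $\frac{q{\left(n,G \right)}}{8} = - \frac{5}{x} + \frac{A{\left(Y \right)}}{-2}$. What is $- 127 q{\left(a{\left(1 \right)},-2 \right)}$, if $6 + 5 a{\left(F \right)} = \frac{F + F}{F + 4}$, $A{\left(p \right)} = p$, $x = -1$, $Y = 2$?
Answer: $-4064$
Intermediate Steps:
$a{\left(F \right)} = - \frac{6}{5} + \frac{2 F}{5 \left(4 + F\right)}$ ($a{\left(F \right)} = - \frac{6}{5} + \frac{\left(F + F\right) \frac{1}{F + 4}}{5} = - \frac{6}{5} + \frac{2 F \frac{1}{4 + F}}{5} = - \frac{6}{5} + \frac{2 F}{5 \left(4 + F\right)}$)
$q{\left(n,G \right)} = 32$ ($q{\left(n,G \right)} = 8 \left(- \frac{5}{-1} + \frac{2}{-2}\right) = 8 \left(\left(-5\right) \left(-1\right) + 2 \left(- \frac{1}{2}\right)\right) = 8 \left(5 - 1\right) = 8 \cdot 4 = 32$)
$- 127 q{\left(a{\left(1 \right)},-2 \right)} = \left(-127\right) 32 = -4064$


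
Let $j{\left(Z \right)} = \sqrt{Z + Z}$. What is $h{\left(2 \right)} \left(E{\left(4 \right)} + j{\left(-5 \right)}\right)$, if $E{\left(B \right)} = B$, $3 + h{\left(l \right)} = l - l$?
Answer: $-12 - 3 i \sqrt{10} \approx -12.0 - 9.4868 i$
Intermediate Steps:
$h{\left(l \right)} = -3$ ($h{\left(l \right)} = -3 + \left(l - l\right) = -3 + 0 = -3$)
$j{\left(Z \right)} = \sqrt{2} \sqrt{Z}$ ($j{\left(Z \right)} = \sqrt{2 Z} = \sqrt{2} \sqrt{Z}$)
$h{\left(2 \right)} \left(E{\left(4 \right)} + j{\left(-5 \right)}\right) = - 3 \left(4 + \sqrt{2} \sqrt{-5}\right) = - 3 \left(4 + \sqrt{2} i \sqrt{5}\right) = - 3 \left(4 + i \sqrt{10}\right) = -12 - 3 i \sqrt{10}$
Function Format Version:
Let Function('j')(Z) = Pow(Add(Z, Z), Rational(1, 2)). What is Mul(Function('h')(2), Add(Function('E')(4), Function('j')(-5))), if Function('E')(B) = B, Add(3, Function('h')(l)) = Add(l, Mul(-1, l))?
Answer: Add(-12, Mul(-3, I, Pow(10, Rational(1, 2)))) ≈ Add(-12.000, Mul(-9.4868, I))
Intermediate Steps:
Function('h')(l) = -3 (Function('h')(l) = Add(-3, Add(l, Mul(-1, l))) = Add(-3, 0) = -3)
Function('j')(Z) = Mul(Pow(2, Rational(1, 2)), Pow(Z, Rational(1, 2))) (Function('j')(Z) = Pow(Mul(2, Z), Rational(1, 2)) = Mul(Pow(2, Rational(1, 2)), Pow(Z, Rational(1, 2))))
Mul(Function('h')(2), Add(Function('E')(4), Function('j')(-5))) = Mul(-3, Add(4, Mul(Pow(2, Rational(1, 2)), Pow(-5, Rational(1, 2))))) = Mul(-3, Add(4, Mul(Pow(2, Rational(1, 2)), Mul(I, Pow(5, Rational(1, 2)))))) = Mul(-3, Add(4, Mul(I, Pow(10, Rational(1, 2))))) = Add(-12, Mul(-3, I, Pow(10, Rational(1, 2))))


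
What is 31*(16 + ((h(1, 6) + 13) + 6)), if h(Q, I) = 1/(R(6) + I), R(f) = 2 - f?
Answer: 2201/2 ≈ 1100.5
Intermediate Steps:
h(Q, I) = 1/(-4 + I) (h(Q, I) = 1/((2 - 1*6) + I) = 1/((2 - 6) + I) = 1/(-4 + I))
31*(16 + ((h(1, 6) + 13) + 6)) = 31*(16 + ((1/(-4 + 6) + 13) + 6)) = 31*(16 + ((1/2 + 13) + 6)) = 31*(16 + ((½ + 13) + 6)) = 31*(16 + (27/2 + 6)) = 31*(16 + 39/2) = 31*(71/2) = 2201/2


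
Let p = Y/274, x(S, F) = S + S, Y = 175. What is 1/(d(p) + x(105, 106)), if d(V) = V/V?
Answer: 1/211 ≈ 0.0047393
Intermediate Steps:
x(S, F) = 2*S
p = 175/274 ≈ 0.63869
d(V) = 1
1/(d(p) + x(105, 106)) = 1/(1 + 2*105) = 1/(1 + 210) = 1/211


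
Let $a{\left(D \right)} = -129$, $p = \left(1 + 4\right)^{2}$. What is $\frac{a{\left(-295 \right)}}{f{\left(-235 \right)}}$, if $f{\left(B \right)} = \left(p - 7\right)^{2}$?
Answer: $- \frac{43}{108} \approx -0.39815$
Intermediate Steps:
$p = 25$ ($p = 5^{2} = 25$)
$f{\left(B \right)} = 324$ ($f{\left(B \right)} = \left(25 - 7\right)^{2} = 18^{2} = 324$)
$\frac{a{\left(-295 \right)}}{f{\left(-235 \right)}} = - \frac{129}{324} = \left(-129\right) \frac{1}{324} = - \frac{43}{108}$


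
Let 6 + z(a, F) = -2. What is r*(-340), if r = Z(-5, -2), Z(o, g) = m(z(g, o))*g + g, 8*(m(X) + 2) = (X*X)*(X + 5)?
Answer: -17000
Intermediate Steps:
z(a, F) = -8 (z(a, F) = -6 - 2 = -8)
m(X) = -2 + X²*(5 + X)/8 (m(X) = -2 + ((X*X)*(X + 5))/8 = -2 + (X²*(5 + X))/8 = -2 + X²*(5 + X)/8)
Z(o, g) = -25*g (Z(o, g) = (-2 + (⅛)*(-8)³ + (5/8)*(-8)²)*g + g = (-2 + (⅛)*(-512) + (5/8)*64)*g + g = (-2 - 64 + 40)*g + g = -26*g + g = -25*g)
r = 50 (r = -25*(-2) = 50)
r*(-340) = 50*(-340) = -17000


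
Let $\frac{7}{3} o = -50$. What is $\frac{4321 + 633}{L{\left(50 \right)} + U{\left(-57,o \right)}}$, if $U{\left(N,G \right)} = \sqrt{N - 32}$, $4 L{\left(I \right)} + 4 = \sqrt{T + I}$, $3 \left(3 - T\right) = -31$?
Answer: $\frac{59448}{-12 + \sqrt{570} + 12 i \sqrt{89}} \approx 54.482 - 519.41 i$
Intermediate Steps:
$T = \frac{40}{3}$ ($T = 3 - - \frac{31}{3} = 3 + \frac{31}{3} = \frac{40}{3} \approx 13.333$)
$L{\left(I \right)} = -1 + \frac{\sqrt{\frac{40}{3} + I}}{4}$
$o = - \frac{150}{7}$ ($o = \frac{3}{7} \left(-50\right) = - \frac{150}{7} \approx -21.429$)
$U{\left(N,G \right)} = \sqrt{-32 + N}$
$\frac{4321 + 633}{L{\left(50 \right)} + U{\left(-57,o \right)}} = \frac{4321 + 633}{\left(-1 + \frac{\sqrt{120 + 9 \cdot 50}}{12}\right) + \sqrt{-32 - 57}} = \frac{4954}{\left(-1 + \frac{\sqrt{120 + 450}}{12}\right) + \sqrt{-89}} = \frac{4954}{\left(-1 + \frac{\sqrt{570}}{12}\right) + i \sqrt{89}} = \frac{4954}{-1 + \frac{\sqrt{570}}{12} + i \sqrt{89}}$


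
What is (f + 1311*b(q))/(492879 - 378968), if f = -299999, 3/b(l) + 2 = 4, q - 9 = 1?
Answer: -596065/227822 ≈ -2.6164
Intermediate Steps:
q = 10 (q = 9 + 1 = 10)
b(l) = 3/2 (b(l) = 3/(-2 + 4) = 3/2)
(f + 1311*b(q))/(492879 - 378968) = (-299999 + 1311*(3/2))/(492879 - 378968) = (-299999 + 3933/2)/113911 = -596065/2*1/113911 = -596065/227822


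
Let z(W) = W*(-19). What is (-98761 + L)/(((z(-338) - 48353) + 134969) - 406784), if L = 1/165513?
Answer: 8173114696/25964520849 ≈ 0.31478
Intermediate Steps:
L = 1/165513 ≈ 6.0418e-6
z(W) = -19*W
(-98761 + L)/(((z(-338) - 48353) + 134969) - 406784) = (-98761 + 1/165513)/(((-19*(-338) - 48353) + 134969) - 406784) = -16346229392/(165513*(((6422 - 48353) + 134969) - 406784)) = -16346229392/(165513*((-41931 + 134969) - 406784)) = -16346229392/(165513*(93038 - 406784)) = -16346229392/165513/(-313746) = -16346229392/165513*(-1/313746) = 8173114696/25964520849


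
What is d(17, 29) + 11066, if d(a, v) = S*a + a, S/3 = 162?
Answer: 19345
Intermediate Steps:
S = 486 (S = 3*162 = 486)
d(a, v) = 487*a (d(a, v) = 486*a + a = 487*a)
d(17, 29) + 11066 = 487*17 + 11066 = 8279 + 11066 = 19345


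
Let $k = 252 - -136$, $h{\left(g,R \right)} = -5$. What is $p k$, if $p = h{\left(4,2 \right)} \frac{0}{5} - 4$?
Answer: $-1552$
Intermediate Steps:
$k = 388$ ($k = 252 + 136 = 388$)
$p = -4$ ($p = - 5 \cdot \frac{0}{5} - 4 = - 5 \cdot 0 \cdot \frac{1}{5} - 4 = \left(-5\right) 0 - 4 = 0 - 4 = -4$)
$p k = \left(-4\right) 388 = -1552$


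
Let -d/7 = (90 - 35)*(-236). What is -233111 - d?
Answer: -323971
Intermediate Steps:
d = 90860 (d = -7*(90 - 35)*(-236) = -385*(-236) = -7*(-12980) = 90860)
-233111 - d = -233111 - 1*90860 = -233111 - 90860 = -323971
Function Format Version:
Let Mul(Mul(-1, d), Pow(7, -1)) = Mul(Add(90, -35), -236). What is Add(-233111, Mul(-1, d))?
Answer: -323971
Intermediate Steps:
d = 90860 (d = Mul(-7, Mul(Add(90, -35), -236)) = Mul(-7, Mul(55, -236)) = Mul(-7, -12980) = 90860)
Add(-233111, Mul(-1, d)) = Add(-233111, Mul(-1, 90860)) = Add(-233111, -90860) = -323971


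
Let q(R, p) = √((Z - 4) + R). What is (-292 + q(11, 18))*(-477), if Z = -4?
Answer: 139284 - 477*√3 ≈ 1.3846e+5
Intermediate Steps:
q(R, p) = √(-8 + R) (q(R, p) = √((-4 - 4) + R) = √(-8 + R))
(-292 + q(11, 18))*(-477) = (-292 + √(-8 + 11))*(-477) = (-292 + √3)*(-477) = 139284 - 477*√3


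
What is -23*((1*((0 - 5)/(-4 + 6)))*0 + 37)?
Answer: -851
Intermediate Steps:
-23*((1*((0 - 5)/(-4 + 6)))*0 + 37) = -23*((1*(-5/2))*0 + 37) = -23*(-5/2*0 + 37) = -23*(0 + 37) = -23*37 = -851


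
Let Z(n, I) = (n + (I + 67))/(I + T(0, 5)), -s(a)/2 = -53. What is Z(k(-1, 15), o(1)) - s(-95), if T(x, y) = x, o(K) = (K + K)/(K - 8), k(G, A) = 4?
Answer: -707/2 ≈ -353.50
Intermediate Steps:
s(a) = 106 (s(a) = -2*(-53) = 106)
o(K) = 2*K/(-8 + K) (o(K) = (2*K)/(-8 + K) = 2*K/(-8 + K))
Z(n, I) = (67 + I + n)/I (Z(n, I) = (n + (I + 67))/(I + 0) = (n + (67 + I))/I = (67 + I + n)/I)
Z(k(-1, 15), o(1)) - s(-95) = (67 + 2*1/(-8 + 1) + 4)/((2*1/(-8 + 1))) - 1*106 = (67 + 2*1/(-7) + 4)/((2*1/(-7))) - 106 = (67 + 2*1*(-⅐) + 4)/((2*1*(-⅐))) - 106 = (67 - 2/7 + 4)/(-2/7) - 106 = -7/2*495/7 - 106 = -495/2 - 106 = -707/2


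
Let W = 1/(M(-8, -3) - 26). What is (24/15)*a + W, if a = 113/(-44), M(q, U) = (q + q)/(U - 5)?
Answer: -5479/1320 ≈ -4.1508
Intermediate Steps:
M(q, U) = 2*q/(-5 + U) (M(q, U) = (2*q)/(-5 + U) = 2*q/(-5 + U))
W = -1/24 (W = 1/(2*(-8)/(-5 - 3) - 26) = 1/(2*(-8)/(-8) - 26) = 1/(2*(-8)*(-⅛) - 26) = 1/(2 - 26) = 1/(-24) = -1/24 ≈ -0.041667)
a = -113/44 (a = 113*(-1/44) = -113/44 ≈ -2.5682)
(24/15)*a + W = (24/15)*(-113/44) - 1/24 = (24*(1/15))*(-113/44) - 1/24 = (8/5)*(-113/44) - 1/24 = -226/55 - 1/24 = -5479/1320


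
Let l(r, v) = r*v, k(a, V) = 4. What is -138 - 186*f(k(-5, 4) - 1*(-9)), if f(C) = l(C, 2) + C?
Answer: -7392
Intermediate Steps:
f(C) = 3*C (f(C) = C*2 + C = 2*C + C = 3*C)
-138 - 186*f(k(-5, 4) - 1*(-9)) = -138 - 558*(4 - 1*(-9)) = -138 - 558*(4 + 9) = -138 - 558*13 = -138 - 186*39 = -138 - 7254 = -7392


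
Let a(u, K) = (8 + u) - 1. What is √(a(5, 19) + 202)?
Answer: √214 ≈ 14.629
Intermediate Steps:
a(u, K) = 7 + u
√(a(5, 19) + 202) = √((7 + 5) + 202) = √(12 + 202) = √214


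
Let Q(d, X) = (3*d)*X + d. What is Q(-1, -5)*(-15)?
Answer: -210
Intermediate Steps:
Q(d, X) = d + 3*X*d (Q(d, X) = 3*X*d + d = d + 3*X*d)
Q(-1, -5)*(-15) = -(1 + 3*(-5))*(-15) = -(1 - 15)*(-15) = -1*(-14)*(-15) = 14*(-15) = -210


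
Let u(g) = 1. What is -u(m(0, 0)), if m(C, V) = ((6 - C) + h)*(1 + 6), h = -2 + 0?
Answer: -1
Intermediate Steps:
h = -2
m(C, V) = 28 - 7*C (m(C, V) = ((6 - C) - 2)*(1 + 6) = (4 - C)*7 = 28 - 7*C)
-u(m(0, 0)) = -1*1 = -1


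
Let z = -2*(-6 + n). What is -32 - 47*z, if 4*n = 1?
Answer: -1145/2 ≈ -572.50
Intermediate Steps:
n = 1/4 (n = (1/4)*1 = 1/4 ≈ 0.25000)
z = 23/2 (z = -2*(-6 + 1/4) = -2*(-23/4) = 23/2 ≈ 11.500)
-32 - 47*z = -32 - 47*23/2 = -32 - 1081/2 = -1145/2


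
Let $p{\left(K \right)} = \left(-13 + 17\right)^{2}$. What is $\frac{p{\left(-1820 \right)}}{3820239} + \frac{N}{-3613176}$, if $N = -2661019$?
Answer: $\frac{1129531819373}{1533688429896} \approx 0.73648$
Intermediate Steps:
$p{\left(K \right)} = 16$ ($p{\left(K \right)} = 4^{2} = 16$)
$\frac{p{\left(-1820 \right)}}{3820239} + \frac{N}{-3613176} = \frac{16}{3820239} - \frac{2661019}{-3613176} = 16 \cdot \frac{1}{3820239} - - \frac{2661019}{3613176} = \frac{16}{3820239} + \frac{2661019}{3613176} = \frac{1129531819373}{1533688429896}$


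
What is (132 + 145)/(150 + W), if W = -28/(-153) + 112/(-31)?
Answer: 1313811/695182 ≈ 1.8899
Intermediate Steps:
W = -16268/4743 (W = -28*(-1/153) + 112*(-1/31) = 28/153 - 112/31 = -16268/4743 ≈ -3.4299)
(132 + 145)/(150 + W) = (132 + 145)/(150 - 16268/4743) = 277/(695182/4743) = 277*(4743/695182) = 1313811/695182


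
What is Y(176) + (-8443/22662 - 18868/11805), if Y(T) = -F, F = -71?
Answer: 6155670793/89174970 ≈ 69.029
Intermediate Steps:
Y(T) = 71 (Y(T) = -1*(-71) = 71)
Y(176) + (-8443/22662 - 18868/11805) = 71 + (-8443/22662 - 18868/11805) = 71 - 175752077/89174970 = 6155670793/89174970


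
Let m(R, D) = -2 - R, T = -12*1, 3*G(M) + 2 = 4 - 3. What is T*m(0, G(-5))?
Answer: 24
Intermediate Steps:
G(M) = -1/3 (G(M) = -2/3 + (4 - 3)/3 = -2/3 + (1/3)*1 = -2/3 + 1/3 = -1/3)
T = -12
T*m(0, G(-5)) = -12*(-2 - 1*0) = -12*(-2 + 0) = -12*(-2) = 24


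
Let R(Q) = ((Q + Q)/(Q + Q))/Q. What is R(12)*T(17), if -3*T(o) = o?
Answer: -17/36 ≈ -0.47222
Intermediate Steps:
T(o) = -o/3
R(Q) = 1/Q (R(Q) = ((2*Q)/((2*Q)))/Q = ((2*Q)*(1/(2*Q)))/Q = 1/Q)
R(12)*T(17) = (-1/3*17)/12 = (1/12)*(-17/3) = -17/36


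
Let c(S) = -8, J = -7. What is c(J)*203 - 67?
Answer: -1691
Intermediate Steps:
c(J)*203 - 67 = -8*203 - 67 = -1624 - 67 = -1691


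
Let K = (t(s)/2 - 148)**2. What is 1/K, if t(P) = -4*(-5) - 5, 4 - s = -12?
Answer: 4/78961 ≈ 5.0658e-5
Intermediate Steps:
s = 16 (s = 4 - 1*(-12) = 4 + 12 = 16)
t(P) = 15 (t(P) = 20 - 5 = 15)
K = 78961/4 (K = (15/2 - 148)**2 = (-281/2)**2 = 78961/4 ≈ 19740.)
1/K = 1/(78961/4) = 4/78961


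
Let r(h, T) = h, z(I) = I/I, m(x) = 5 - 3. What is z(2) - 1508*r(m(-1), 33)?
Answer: -3015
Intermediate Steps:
m(x) = 2
z(I) = 1
z(2) - 1508*r(m(-1), 33) = 1 - 1508*2 = 1 - 3016 = -3015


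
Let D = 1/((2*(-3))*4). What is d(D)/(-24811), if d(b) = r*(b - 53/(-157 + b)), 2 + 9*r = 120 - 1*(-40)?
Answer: -2113961/10099367172 ≈ -0.00020932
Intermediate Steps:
r = 158/9 (r = -2/9 + (120 - 1*(-40))/9 = -2/9 + (120 + 40)/9 = -2/9 + (⅑)*160 = -2/9 + 160/9 = 158/9 ≈ 17.556)
D = -1/24 (D = 1/(-6*4) = 1/(-24) = -1/24 ≈ -0.041667)
d(b) = -8374/(9*(-157 + b)) + 158*b/9 (d(b) = 158*(b - 53/(-157 + b))/9 = -8374/(9*(-157 + b)) + 158*b/9)
d(D)/(-24811) = (158*(-53 + (-1/24)² - 157*(-1/24))/(9*(-157 - 1/24)))/(-24811) = (158*(-53 + 1/576 + 157/24)/(9*(-3769/24)))*(-1/24811) = ((158/9)*(-24/3769)*(-26759/576))*(-1/24811) = (2113961/407052)*(-1/24811) = -2113961/10099367172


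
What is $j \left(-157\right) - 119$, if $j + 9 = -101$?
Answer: $17151$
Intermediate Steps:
$j = -110$ ($j = -9 - 101 = -110$)
$j \left(-157\right) - 119 = \left(-110\right) \left(-157\right) - 119 = 17270 - 119 = 17151$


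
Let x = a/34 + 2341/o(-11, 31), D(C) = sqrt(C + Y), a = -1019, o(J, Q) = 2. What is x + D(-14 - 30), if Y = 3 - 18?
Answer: 19389/17 + I*sqrt(59) ≈ 1140.5 + 7.6811*I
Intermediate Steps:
Y = -15
D(C) = sqrt(-15 + C) (D(C) = sqrt(C - 15) = sqrt(-15 + C))
x = 19389/17 (x = -1019/34 + 2341/2 = 19389/17 ≈ 1140.5)
x + D(-14 - 30) = 19389/17 + sqrt(-15 + (-14 - 30)) = 19389/17 + sqrt(-15 - 44) = 19389/17 + sqrt(-59) = 19389/17 + I*sqrt(59)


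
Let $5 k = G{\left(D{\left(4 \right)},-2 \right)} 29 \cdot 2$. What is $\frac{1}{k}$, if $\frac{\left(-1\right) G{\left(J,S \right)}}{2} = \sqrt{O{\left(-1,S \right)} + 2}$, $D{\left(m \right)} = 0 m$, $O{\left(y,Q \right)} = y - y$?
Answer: $- \frac{5 \sqrt{2}}{232} \approx -0.030479$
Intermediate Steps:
$O{\left(y,Q \right)} = 0$
$D{\left(m \right)} = 0$
$G{\left(J,S \right)} = - 2 \sqrt{2}$ ($G{\left(J,S \right)} = - 2 \sqrt{0 + 2} = - 2 \sqrt{2}$)
$k = - \frac{116 \sqrt{2}}{5}$ ($k = \frac{- 2 \sqrt{2} \cdot 29 \cdot 2}{5} = \frac{- 58 \sqrt{2} \cdot 2}{5} = \frac{\left(-116\right) \sqrt{2}}{5} = - \frac{116 \sqrt{2}}{5} \approx -32.81$)
$\frac{1}{k} = \frac{1}{\left(- \frac{116}{5}\right) \sqrt{2}} = - \frac{5 \sqrt{2}}{232}$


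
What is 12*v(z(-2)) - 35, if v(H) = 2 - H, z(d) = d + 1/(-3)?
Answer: 17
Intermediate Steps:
z(d) = -⅓ + d (z(d) = d - ⅓ = -⅓ + d)
12*v(z(-2)) - 35 = 12*(2 - (-⅓ - 2)) - 35 = 12*(2 - 1*(-7/3)) - 35 = 12*(2 + 7/3) - 35 = 12*(13/3) - 35 = 52 - 35 = 17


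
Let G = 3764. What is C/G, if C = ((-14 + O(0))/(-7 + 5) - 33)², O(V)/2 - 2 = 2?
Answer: 225/941 ≈ 0.23911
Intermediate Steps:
O(V) = 8 (O(V) = 4 + 2*2 = 4 + 4 = 8)
C = 900 (C = ((-14 + 8)/(-7 + 5) - 33)² = (-6/(-2) - 33)² = (-6*(-½) - 33)² = (3 - 33)² = (-30)² = 900)
C/G = 900/3764 = 900*(1/3764) = 225/941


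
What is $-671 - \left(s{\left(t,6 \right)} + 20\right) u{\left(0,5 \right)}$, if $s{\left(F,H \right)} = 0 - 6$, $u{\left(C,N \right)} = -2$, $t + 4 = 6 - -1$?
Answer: $-643$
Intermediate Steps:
$t = 3$ ($t = -4 + \left(6 - -1\right) = -4 + \left(6 + 1\right) = -4 + 7 = 3$)
$s{\left(F,H \right)} = -6$ ($s{\left(F,H \right)} = 0 - 6 = -6$)
$-671 - \left(s{\left(t,6 \right)} + 20\right) u{\left(0,5 \right)} = -671 - \left(-6 + 20\right) \left(-2\right) = -671 - 14 \left(-2\right) = -671 - -28 = -671 + 28 = -643$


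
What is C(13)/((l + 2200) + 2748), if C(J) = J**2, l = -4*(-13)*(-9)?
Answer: 169/4480 ≈ 0.037723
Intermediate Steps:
l = -468 (l = 52*(-9) = -468)
C(13)/((l + 2200) + 2748) = 13**2/((-468 + 2200) + 2748) = 169/(1732 + 2748) = 169/4480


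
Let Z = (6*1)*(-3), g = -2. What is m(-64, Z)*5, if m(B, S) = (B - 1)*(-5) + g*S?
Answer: 1805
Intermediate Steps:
Z = -18 (Z = 6*(-3) = -18)
m(B, S) = 5 - 5*B - 2*S (m(B, S) = (B - 1)*(-5) - 2*S = (-1 + B)*(-5) - 2*S = (5 - 5*B) - 2*S = 5 - 5*B - 2*S)
m(-64, Z)*5 = (5 - 5*(-64) - 2*(-18))*5 = (5 + 320 + 36)*5 = 361*5 = 1805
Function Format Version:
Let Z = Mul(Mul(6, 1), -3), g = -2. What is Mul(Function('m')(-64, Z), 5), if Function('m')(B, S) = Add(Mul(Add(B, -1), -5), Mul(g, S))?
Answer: 1805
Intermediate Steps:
Z = -18 (Z = Mul(6, -3) = -18)
Function('m')(B, S) = Add(5, Mul(-5, B), Mul(-2, S)) (Function('m')(B, S) = Add(Mul(Add(B, -1), -5), Mul(-2, S)) = Add(Mul(Add(-1, B), -5), Mul(-2, S)) = Add(Add(5, Mul(-5, B)), Mul(-2, S)) = Add(5, Mul(-5, B), Mul(-2, S)))
Mul(Function('m')(-64, Z), 5) = Mul(Add(5, Mul(-5, -64), Mul(-2, -18)), 5) = Mul(Add(5, 320, 36), 5) = Mul(361, 5) = 1805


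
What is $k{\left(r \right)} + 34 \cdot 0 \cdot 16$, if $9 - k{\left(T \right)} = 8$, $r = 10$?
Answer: $1$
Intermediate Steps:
$k{\left(T \right)} = 1$ ($k{\left(T \right)} = 9 - 8 = 1$)
$k{\left(r \right)} + 34 \cdot 0 \cdot 16 = 1 + 34 \cdot 0 \cdot 16 = 1 + 0 \cdot 16 = 1 + 0 = 1$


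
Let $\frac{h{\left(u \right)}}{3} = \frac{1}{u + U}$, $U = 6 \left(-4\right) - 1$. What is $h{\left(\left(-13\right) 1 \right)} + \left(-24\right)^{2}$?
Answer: $\frac{21885}{38} \approx 575.92$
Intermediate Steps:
$U = -25$ ($U = -24 - 1 = -25$)
$h{\left(u \right)} = \frac{3}{-25 + u}$ ($h{\left(u \right)} = \frac{3}{u - 25} = \frac{3}{-25 + u}$)
$h{\left(\left(-13\right) 1 \right)} + \left(-24\right)^{2} = \frac{3}{-25 - 13} + \left(-24\right)^{2} = \frac{3}{-25 - 13} + 576 = \frac{3}{-38} + 576 = 3 \left(- \frac{1}{38}\right) + 576 = - \frac{3}{38} + 576 = \frac{21885}{38}$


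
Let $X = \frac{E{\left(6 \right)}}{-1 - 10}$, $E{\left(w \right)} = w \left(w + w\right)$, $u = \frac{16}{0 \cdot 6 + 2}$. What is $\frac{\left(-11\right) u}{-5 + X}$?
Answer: $\frac{968}{127} \approx 7.622$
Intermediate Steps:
$u = 8$ ($u = \frac{16}{0 + 2} = \frac{16}{2} = 16 \cdot \frac{1}{2} = 8$)
$E{\left(w \right)} = 2 w^{2}$ ($E{\left(w \right)} = w 2 w = 2 w^{2}$)
$X = - \frac{72}{11}$ ($X = \frac{2 \cdot 6^{2}}{-1 - 10} = \frac{2 \cdot 36}{-11} = 72 \left(- \frac{1}{11}\right) = - \frac{72}{11} \approx -6.5455$)
$\frac{\left(-11\right) u}{-5 + X} = \frac{\left(-11\right) 8}{-5 - \frac{72}{11}} = - \frac{88}{- \frac{127}{11}} = \left(-88\right) \left(- \frac{11}{127}\right) = \frac{968}{127}$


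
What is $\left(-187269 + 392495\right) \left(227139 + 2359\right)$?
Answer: $47098956548$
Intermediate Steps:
$\left(-187269 + 392495\right) \left(227139 + 2359\right) = 205226 \cdot 229498 = 47098956548$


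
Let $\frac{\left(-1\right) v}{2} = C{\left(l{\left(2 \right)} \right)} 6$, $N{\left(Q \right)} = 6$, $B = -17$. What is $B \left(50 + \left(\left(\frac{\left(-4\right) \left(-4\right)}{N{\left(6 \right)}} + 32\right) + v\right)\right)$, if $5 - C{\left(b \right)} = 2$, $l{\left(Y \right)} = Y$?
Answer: $- \frac{2482}{3} \approx -827.33$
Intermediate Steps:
$C{\left(b \right)} = 3$ ($C{\left(b \right)} = 5 - 2 = 3$)
$v = -36$ ($v = - 2 \cdot 3 \cdot 6 = \left(-2\right) 18 = -36$)
$B \left(50 + \left(\left(\frac{\left(-4\right) \left(-4\right)}{N{\left(6 \right)}} + 32\right) + v\right)\right) = - 17 \left(50 - \left(4 - \frac{\left(-4\right) \left(-4\right)}{6}\right)\right) = - 17 \left(50 + \left(\left(16 \cdot \frac{1}{6} + 32\right) - 36\right)\right) = - 17 \left(50 + \left(\left(\frac{8}{3} + 32\right) - 36\right)\right) = - 17 \left(50 + \left(\frac{104}{3} - 36\right)\right) = - 17 \left(50 - \frac{4}{3}\right) = \left(-17\right) \frac{146}{3} = - \frac{2482}{3}$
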